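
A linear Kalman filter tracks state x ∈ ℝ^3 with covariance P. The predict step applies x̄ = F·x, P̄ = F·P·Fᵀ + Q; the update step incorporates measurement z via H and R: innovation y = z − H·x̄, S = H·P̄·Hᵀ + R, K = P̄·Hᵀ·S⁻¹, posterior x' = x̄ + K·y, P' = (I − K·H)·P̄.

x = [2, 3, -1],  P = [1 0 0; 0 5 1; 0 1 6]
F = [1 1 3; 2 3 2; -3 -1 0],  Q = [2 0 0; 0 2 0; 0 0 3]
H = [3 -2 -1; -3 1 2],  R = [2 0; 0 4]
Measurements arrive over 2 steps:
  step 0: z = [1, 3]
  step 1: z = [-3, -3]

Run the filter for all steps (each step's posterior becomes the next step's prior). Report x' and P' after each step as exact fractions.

step 0: x̄ = F·x = [2, 11, -9]
step 0: P̄ = F·P·Fᵀ + Q = [68 64 -11; 64 87 -23; -11 -23 17]
step 0: y = z − H·x̄ = [8, 16]
step 0: S = H·P̄·Hᵀ + R = [185 -228; -228 427]
step 0: K = P̄·Hᵀ·S⁻¹ = [213/27011 -10134/27011; -16921/27011 -18587/27011; 8324/27011 7228/27011]
step 0: x' = x̄ + K·y = [-106418/27011, -135639/27011, -60859/27011]
step 0: P' = (I − K·H)·P̄ = [176509/27011 189737/27011 149627/27011; 189737/27011 237081/27011 128891/27011; 149627/27011 128891/27011 174451/27011]
step 1: x̄ = F·x = [-424634/27011, -741471/27011, 454893/27011]
step 1: P̄ = F·P·Fᵀ + Q = [4088253/27011 5674469/27011 -3258872/27011; 5674469/27011 8612143/27011 -5012948/27011; -3258872/27011 -5012948/27011 3045117/27011]
step 1: y = z − H·x̄ = [164820/27011, -1523250/27011]
step 1: S = H·P̄·Hᵀ + R = [5749800/27011 -13303684/27011; -13303684/27011 42702790/27011]
step 1: K = P̄·Hᵀ·S⁻¹ = [71931737/1268825552 -183534277/634412776; -736614315/1268825552 -388654041/634412776; 462901079/1268825552 233357093/634412776]
step 1: x' = x̄ + K·y = [149043419/158603194, 563790741/158603194, -265850793/158603194]
step 1: P' = (I − K·H)·P̄ = [2792931189/1268825552 3186446945/1268825552 1862036203/1268825552; 3186446945/1268825552 5205010141/1268825552 622549183/1268825552; 1862036203/1268825552 622549183/1268825552 3415208085/1268825552]

step 0: x' = [-106418/27011, -135639/27011, -60859/27011], P' = [176509/27011 189737/27011 149627/27011; 189737/27011 237081/27011 128891/27011; 149627/27011 128891/27011 174451/27011]
step 1: x' = [149043419/158603194, 563790741/158603194, -265850793/158603194], P' = [2792931189/1268825552 3186446945/1268825552 1862036203/1268825552; 3186446945/1268825552 5205010141/1268825552 622549183/1268825552; 1862036203/1268825552 622549183/1268825552 3415208085/1268825552]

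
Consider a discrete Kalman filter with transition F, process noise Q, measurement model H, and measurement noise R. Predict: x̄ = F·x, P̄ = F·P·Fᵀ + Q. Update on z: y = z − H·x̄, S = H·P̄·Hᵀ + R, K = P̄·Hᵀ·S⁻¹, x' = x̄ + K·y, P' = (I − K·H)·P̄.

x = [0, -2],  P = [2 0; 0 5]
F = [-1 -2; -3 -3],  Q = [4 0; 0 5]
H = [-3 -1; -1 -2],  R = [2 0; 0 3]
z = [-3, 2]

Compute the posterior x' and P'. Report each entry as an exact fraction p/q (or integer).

x̄ = F·x = [4, 6]
P̄ = F·P·Fᵀ + Q = [26 36; 36 68]
y = z − H·x̄ = [15, 18]
S = H·P̄·Hᵀ + R = [520 466; 466 445]
K = P̄·Hᵀ·S⁻¹ = [-2531/7122 541/3561; 458/3561 -1856/3561]
x' = x̄ + K·y = [3333/2374, -1724/1187]
P' = (I − K·H)·P̄ = [1337/3561 -1480/3561; -1480/3561 3524/3561]

x' = [3333/2374, -1724/1187]
P' = [1337/3561 -1480/3561; -1480/3561 3524/3561]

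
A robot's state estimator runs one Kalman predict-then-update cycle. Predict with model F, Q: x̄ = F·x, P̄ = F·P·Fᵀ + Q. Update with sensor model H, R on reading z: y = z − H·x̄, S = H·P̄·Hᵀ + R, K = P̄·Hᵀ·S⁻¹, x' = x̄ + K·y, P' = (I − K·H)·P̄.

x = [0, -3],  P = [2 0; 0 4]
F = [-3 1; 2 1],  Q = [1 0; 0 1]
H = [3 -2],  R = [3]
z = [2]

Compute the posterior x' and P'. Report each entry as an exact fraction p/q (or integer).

x̄ = F·x = [-3, -3]
P̄ = F·P·Fᵀ + Q = [23 -8; -8 13]
y = z − H·x̄ = [5]
S = H·P̄·Hᵀ + R = [358]
K = P̄·Hᵀ·S⁻¹ = [85/358; -25/179]
x' = x̄ + K·y = [-649/358, -662/179]
P' = (I − K·H)·P̄ = [1009/358 693/179; 693/179 1077/179]

x' = [-649/358, -662/179]
P' = [1009/358 693/179; 693/179 1077/179]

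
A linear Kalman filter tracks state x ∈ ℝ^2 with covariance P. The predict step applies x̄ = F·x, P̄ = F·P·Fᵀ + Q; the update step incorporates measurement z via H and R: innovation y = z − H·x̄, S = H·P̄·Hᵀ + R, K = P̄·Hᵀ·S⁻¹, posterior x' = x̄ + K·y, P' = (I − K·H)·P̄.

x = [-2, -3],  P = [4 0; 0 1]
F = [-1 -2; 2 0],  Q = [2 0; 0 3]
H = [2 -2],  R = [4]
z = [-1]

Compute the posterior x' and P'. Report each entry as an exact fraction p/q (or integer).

x̄ = F·x = [8, -4]
P̄ = F·P·Fᵀ + Q = [10 -8; -8 19]
y = z − H·x̄ = [-25]
S = H·P̄·Hᵀ + R = [184]
K = P̄·Hᵀ·S⁻¹ = [9/46; -27/92]
x' = x̄ + K·y = [143/46, 307/92]
P' = (I − K·H)·P̄ = [68/23 59/23; 59/23 145/46]

x' = [143/46, 307/92]
P' = [68/23 59/23; 59/23 145/46]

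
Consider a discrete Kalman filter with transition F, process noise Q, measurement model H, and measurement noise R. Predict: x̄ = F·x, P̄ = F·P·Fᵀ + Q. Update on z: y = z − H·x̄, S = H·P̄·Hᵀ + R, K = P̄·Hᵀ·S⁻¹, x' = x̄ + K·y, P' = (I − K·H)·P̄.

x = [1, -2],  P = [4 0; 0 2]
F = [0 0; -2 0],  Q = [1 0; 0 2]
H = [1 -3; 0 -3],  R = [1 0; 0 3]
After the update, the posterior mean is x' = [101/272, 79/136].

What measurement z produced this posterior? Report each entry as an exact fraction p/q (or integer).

z = [-1, -3]

x̄ = F·x = [0, -2]
P̄ = F·P·Fᵀ + Q = [1 0; 0 18]
S = H·P̄·Hᵀ + R = [164 162; 162 165]
K = P̄·Hᵀ·S⁻¹ = [55/272 -27/136; -27/136 -9/68]
x' − x̄ = [101/272, 351/136] = K·y
y = (KᵀK)⁻¹·Kᵀ·(x' − x̄) = [-7, -9]
z = y + H·x̄ = [-7, -9] + [6, 6] = [-1, -3]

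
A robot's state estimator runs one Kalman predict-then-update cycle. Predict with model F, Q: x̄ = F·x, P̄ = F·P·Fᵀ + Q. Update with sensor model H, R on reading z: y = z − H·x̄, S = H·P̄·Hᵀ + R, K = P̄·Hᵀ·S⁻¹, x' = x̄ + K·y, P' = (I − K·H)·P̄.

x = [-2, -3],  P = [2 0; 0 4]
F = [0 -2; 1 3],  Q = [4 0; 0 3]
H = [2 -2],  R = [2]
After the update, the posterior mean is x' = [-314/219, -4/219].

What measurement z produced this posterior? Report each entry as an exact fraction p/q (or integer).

x̄ = F·x = [6, -11]
P̄ = F·P·Fᵀ + Q = [20 -24; -24 41]
S = H·P̄·Hᵀ + R = [438]
K = P̄·Hᵀ·S⁻¹ = [44/219; -65/219]
x' − x̄ = [-1628/219, 2405/219] = K·y
y = (KᵀK)⁻¹·Kᵀ·(x' − x̄) = [-37]
z = y + H·x̄ = [-37] + [34] = [-3]

z = [-3]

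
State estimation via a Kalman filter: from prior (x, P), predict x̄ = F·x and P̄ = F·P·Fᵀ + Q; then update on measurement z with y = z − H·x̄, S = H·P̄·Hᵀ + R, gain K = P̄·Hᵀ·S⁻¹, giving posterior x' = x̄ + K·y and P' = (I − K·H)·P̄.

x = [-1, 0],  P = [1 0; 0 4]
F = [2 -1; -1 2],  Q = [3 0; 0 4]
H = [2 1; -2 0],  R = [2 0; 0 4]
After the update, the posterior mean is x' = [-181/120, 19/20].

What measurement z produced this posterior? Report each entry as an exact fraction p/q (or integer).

x̄ = F·x = [-2, 1]
P̄ = F·P·Fᵀ + Q = [11 -10; -10 21]
S = H·P̄·Hᵀ + R = [27 -24; -24 48]
K = P̄·Hᵀ·S⁻¹ = [1/15 -17/40; 11/15 47/60]
x' − x̄ = [59/120, -1/20] = K·y
y = (KᵀK)⁻¹·Kᵀ·(x' − x̄) = [1, -1]
z = y + H·x̄ = [1, -1] + [-3, 4] = [-2, 3]

z = [-2, 3]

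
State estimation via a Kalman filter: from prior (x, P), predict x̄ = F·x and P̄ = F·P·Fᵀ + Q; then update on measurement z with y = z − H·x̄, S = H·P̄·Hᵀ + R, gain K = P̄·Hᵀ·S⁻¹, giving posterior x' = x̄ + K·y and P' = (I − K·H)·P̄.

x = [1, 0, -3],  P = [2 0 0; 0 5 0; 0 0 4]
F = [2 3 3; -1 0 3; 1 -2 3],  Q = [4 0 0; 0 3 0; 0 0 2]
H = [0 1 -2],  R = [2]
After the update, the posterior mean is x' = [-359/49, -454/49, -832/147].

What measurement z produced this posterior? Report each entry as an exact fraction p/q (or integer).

z = [2]

x̄ = F·x = [-7, -10, -8]
P̄ = F·P·Fᵀ + Q = [93 32 10; 32 41 34; 10 34 60]
S = H·P̄·Hᵀ + R = [147]
K = P̄·Hᵀ·S⁻¹ = [4/49; -9/49; -86/147]
x' − x̄ = [-16/49, 36/49, 344/147] = K·y
y = (KᵀK)⁻¹·Kᵀ·(x' − x̄) = [-4]
z = y + H·x̄ = [-4] + [6] = [2]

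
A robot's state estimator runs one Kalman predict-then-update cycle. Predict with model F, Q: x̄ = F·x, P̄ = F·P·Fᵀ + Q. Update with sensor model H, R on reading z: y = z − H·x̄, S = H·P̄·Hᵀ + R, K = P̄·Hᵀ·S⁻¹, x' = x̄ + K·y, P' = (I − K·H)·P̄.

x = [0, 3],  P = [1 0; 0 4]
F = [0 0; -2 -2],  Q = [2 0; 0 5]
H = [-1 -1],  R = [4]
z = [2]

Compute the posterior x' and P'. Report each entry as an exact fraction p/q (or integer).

x' = [8/31, -86/31]
P' = [58/31 -50/31; -50/31 150/31]

x̄ = F·x = [0, -6]
P̄ = F·P·Fᵀ + Q = [2 0; 0 25]
y = z − H·x̄ = [-4]
S = H·P̄·Hᵀ + R = [31]
K = P̄·Hᵀ·S⁻¹ = [-2/31; -25/31]
x' = x̄ + K·y = [8/31, -86/31]
P' = (I − K·H)·P̄ = [58/31 -50/31; -50/31 150/31]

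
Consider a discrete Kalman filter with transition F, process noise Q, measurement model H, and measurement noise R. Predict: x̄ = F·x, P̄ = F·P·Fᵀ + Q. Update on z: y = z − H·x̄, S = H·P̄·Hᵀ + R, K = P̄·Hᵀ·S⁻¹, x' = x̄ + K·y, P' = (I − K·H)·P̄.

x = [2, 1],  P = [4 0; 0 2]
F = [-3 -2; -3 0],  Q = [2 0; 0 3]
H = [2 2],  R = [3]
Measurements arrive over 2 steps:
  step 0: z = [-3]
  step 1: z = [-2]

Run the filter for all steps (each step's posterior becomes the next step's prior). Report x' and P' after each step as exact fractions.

step 0: x̄ = F·x = [-8, -6]
step 0: P̄ = F·P·Fᵀ + Q = [46 36; 36 39]
step 0: y = z − H·x̄ = [25]
step 0: S = H·P̄·Hᵀ + R = [631]
step 0: K = P̄·Hᵀ·S⁻¹ = [164/631; 150/631]
step 0: x' = x̄ + K·y = [-948/631, -36/631]
step 0: P' = (I − K·H)·P̄ = [2130/631 -1884/631; -1884/631 2109/631]
step 1: x̄ = F·x = [2916/631, 2844/631]
step 1: P̄ = F·P·Fᵀ + Q = [6260/631 7866/631; 7866/631 21063/631]
step 1: y = z − H·x̄ = [-12782/631]
step 1: S = H·P̄·Hᵀ + R = [174113/631]
step 1: K = P̄·Hᵀ·S⁻¹ = [28252/174113; 57858/174113]
step 1: x' = x̄ + K·y = [232324/174113, -387264/174113]
step 1: P' = (I − K·H)·P̄ = [462396/174113 -420018/174113; -420018/174113 506805/174113]

step 0: x' = [-948/631, -36/631], P' = [2130/631 -1884/631; -1884/631 2109/631]
step 1: x' = [232324/174113, -387264/174113], P' = [462396/174113 -420018/174113; -420018/174113 506805/174113]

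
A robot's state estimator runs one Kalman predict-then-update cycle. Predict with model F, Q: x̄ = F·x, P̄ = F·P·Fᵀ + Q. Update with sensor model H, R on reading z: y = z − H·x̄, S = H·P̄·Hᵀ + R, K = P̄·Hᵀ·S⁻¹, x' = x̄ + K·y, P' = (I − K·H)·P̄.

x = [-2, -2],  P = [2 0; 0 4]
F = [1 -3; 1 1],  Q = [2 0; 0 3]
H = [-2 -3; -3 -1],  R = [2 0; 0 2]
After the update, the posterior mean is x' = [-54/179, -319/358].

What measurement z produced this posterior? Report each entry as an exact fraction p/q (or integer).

x̄ = F·x = [4, -4]
P̄ = F·P·Fᵀ + Q = [40 -10; -10 9]
S = H·P̄·Hᵀ + R = [123 157; 157 311]
K = P̄·Hᵀ·S⁻¹ = [430/3401 -1420/3401; -2737/6802 1841/6802]
x' − x̄ = [-770/179, 1113/358] = K·y
y = (KᵀK)⁻¹·Kᵀ·(x' − x̄) = [-1, 10]
z = y + H·x̄ = [-1, 10] + [4, -8] = [3, 2]

z = [3, 2]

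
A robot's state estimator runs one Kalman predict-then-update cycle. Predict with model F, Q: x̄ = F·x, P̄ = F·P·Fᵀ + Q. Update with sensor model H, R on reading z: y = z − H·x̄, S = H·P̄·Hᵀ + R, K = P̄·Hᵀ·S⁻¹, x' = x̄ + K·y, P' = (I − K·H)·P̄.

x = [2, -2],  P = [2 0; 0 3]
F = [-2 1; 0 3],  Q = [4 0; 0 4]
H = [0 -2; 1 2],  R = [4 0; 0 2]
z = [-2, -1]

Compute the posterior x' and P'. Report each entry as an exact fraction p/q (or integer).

x' = [-1899/623, 591/623]
P' = [2334/623 -750/623; -750/623 446/623]

x̄ = F·x = [-6, -6]
P̄ = F·P·Fᵀ + Q = [15 9; 9 31]
y = z − H·x̄ = [-14, 17]
S = H·P̄·Hᵀ + R = [128 -142; -142 177]
K = P̄·Hᵀ·S⁻¹ = [375/623 417/623; -223/623 71/623]
x' = x̄ + K·y = [-1899/623, 591/623]
P' = (I − K·H)·P̄ = [2334/623 -750/623; -750/623 446/623]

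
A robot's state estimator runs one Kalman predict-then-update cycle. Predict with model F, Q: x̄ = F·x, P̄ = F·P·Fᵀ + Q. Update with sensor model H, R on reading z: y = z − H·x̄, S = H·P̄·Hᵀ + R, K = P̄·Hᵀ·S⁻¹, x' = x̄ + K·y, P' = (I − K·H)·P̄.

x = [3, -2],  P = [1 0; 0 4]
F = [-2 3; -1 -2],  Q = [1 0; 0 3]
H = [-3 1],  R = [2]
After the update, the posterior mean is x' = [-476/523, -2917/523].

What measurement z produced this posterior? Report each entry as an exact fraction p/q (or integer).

x̄ = F·x = [-12, 1]
P̄ = F·P·Fᵀ + Q = [41 -22; -22 20]
S = H·P̄·Hᵀ + R = [523]
K = P̄·Hᵀ·S⁻¹ = [-145/523; 86/523]
x' − x̄ = [5800/523, -3440/523] = K·y
y = (KᵀK)⁻¹·Kᵀ·(x' − x̄) = [-40]
z = y + H·x̄ = [-40] + [37] = [-3]

z = [-3]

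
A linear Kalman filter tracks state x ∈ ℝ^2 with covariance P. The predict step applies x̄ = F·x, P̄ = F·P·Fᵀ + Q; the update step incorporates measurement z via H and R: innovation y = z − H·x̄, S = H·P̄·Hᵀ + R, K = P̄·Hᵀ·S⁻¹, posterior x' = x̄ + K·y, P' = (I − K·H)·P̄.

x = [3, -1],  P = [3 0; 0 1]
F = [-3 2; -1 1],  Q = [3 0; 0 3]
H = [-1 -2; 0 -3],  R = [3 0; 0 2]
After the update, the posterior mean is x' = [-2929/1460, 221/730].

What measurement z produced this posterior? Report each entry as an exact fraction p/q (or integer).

x̄ = F·x = [-11, -4]
P̄ = F·P·Fᵀ + Q = [34 11; 11 7]
S = H·P̄·Hᵀ + R = [109 75; 75 65]
K = P̄·Hᵀ·S⁻¹ = [-233/292 603/1460; -5/146 -207/730]
x' − x̄ = [13131/1460, 3141/730] = K·y
y = (KᵀK)⁻¹·Kᵀ·(x' − x̄) = [-18, -13]
z = y + H·x̄ = [-18, -13] + [19, 12] = [1, -1]

z = [1, -1]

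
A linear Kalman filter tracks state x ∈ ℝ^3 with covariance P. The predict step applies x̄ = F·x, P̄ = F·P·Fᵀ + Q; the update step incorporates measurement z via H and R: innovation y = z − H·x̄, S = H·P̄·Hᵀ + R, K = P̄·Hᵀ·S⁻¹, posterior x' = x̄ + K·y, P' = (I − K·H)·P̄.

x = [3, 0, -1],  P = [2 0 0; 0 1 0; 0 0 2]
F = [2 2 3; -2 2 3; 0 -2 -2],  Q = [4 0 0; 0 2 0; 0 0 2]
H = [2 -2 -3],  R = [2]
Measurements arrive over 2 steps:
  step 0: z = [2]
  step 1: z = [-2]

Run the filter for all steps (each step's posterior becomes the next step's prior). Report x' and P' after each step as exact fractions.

step 0: x' = [-71/35, -339/35, 22/5], P' = [222/35 358/35 -14/5; 358/35 1102/35 -71/5; -14/5 -71/5 77/10]
step 1: x' = [32258/27149, -63626/27149, 82558/27149], P' = [180349/27149 37887/27149 90477/27149; 37887/27149 107159/27149 -46091/27149; 90477/27149 -46091/27149 94012/27149]

step 0: x̄ = F·x = [3, -9, 2]
step 0: P̄ = F·P·Fᵀ + Q = [34 14 -16; 14 32 -16; -16 -16 14]
step 0: y = z − H·x̄ = [-16]
step 0: S = H·P̄·Hᵀ + R = [280]
step 0: K = P̄·Hᵀ·S⁻¹ = [11/35; 3/70; -3/20]
step 0: x' = x̄ + K·y = [-71/35, -339/35, 22/5]
step 0: P' = (I − K·H)·P̄ = [222/35 358/35 -14/5; 358/35 1102/35 -71/5; -14/5 -71/5 77/10]
step 1: x̄ = F·x = [-358/35, -74/35, 74/7]
step 1: P̄ = F·P·Fᵀ + Q = [7171/70 -37/70 -419/7; -37/70 279/70 -3/7; -419/7 -3/7 316/7]
step 1: y = z − H·x̄ = [1608/35]
step 1: S = H·P̄·Hᵀ + R = [54298/35]
step 1: K = P̄·Hᵀ·S⁻¹ = [13493/54298; -271/54298; -4450/27149]
step 1: x' = x̄ + K·y = [32258/27149, -63626/27149, 82558/27149]
step 1: P' = (I − K·H)·P̄ = [180349/27149 37887/27149 90477/27149; 37887/27149 107159/27149 -46091/27149; 90477/27149 -46091/27149 94012/27149]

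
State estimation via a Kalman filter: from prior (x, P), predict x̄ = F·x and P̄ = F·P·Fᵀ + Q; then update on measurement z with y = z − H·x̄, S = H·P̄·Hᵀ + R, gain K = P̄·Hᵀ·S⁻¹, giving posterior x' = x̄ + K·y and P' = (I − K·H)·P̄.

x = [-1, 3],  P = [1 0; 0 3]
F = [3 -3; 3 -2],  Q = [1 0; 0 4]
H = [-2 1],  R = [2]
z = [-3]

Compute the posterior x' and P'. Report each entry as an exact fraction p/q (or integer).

x' = [42/67, -81/67]
P' = [270/67 446/67; 446/67 834/67]

x̄ = F·x = [-12, -9]
P̄ = F·P·Fᵀ + Q = [37 27; 27 25]
y = z − H·x̄ = [-18]
S = H·P̄·Hᵀ + R = [67]
K = P̄·Hᵀ·S⁻¹ = [-47/67; -29/67]
x' = x̄ + K·y = [42/67, -81/67]
P' = (I − K·H)·P̄ = [270/67 446/67; 446/67 834/67]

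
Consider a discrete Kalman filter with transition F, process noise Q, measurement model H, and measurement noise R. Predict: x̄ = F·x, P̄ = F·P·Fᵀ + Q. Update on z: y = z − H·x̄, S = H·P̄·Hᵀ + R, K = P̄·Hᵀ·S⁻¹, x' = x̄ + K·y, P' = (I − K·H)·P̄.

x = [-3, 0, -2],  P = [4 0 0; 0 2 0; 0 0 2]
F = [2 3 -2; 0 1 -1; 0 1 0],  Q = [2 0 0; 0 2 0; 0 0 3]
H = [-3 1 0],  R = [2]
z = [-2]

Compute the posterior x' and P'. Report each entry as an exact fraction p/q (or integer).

x̄ = F·x = [-2, 2, 0]
P̄ = F·P·Fᵀ + Q = [44 10 6; 10 6 2; 6 2 5]
y = z − H·x̄ = [-10]
S = H·P̄·Hᵀ + R = [344]
K = P̄·Hᵀ·S⁻¹ = [-61/172; -3/43; -2/43]
x' = x̄ + K·y = [133/86, 116/43, 20/43]
P' = (I − K·H)·P̄ = [63/86 64/43 14/43; 64/43 186/43 38/43; 14/43 38/43 183/43]

x' = [133/86, 116/43, 20/43]
P' = [63/86 64/43 14/43; 64/43 186/43 38/43; 14/43 38/43 183/43]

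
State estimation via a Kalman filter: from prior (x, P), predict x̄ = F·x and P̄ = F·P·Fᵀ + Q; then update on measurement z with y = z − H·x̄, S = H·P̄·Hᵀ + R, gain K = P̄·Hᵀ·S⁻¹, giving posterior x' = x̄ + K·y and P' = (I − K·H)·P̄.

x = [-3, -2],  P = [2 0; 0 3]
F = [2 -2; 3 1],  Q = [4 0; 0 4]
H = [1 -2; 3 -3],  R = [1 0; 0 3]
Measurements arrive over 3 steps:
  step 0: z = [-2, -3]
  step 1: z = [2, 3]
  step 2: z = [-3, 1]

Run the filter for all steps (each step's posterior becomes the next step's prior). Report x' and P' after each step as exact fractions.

step 0: x' = [-307/476, 449/952], P' = [993/476 1413/952; 1413/952 2281/1904]
step 1: x' = [-891282/1288879, -1917719/1288879], P' = [2082832/1288879 1488546/1288879; 1488546/1288879 1247065/1288879]
step 2: x' = [1055462988/354182755, 995496366/354182755], P' = [566481262/354182755 404308549/354182755; 404308549/354182755 677734081/708365510]

step 0: x̄ = F·x = [-2, -11]
step 0: P̄ = F·P·Fᵀ + Q = [24 6; 6 25]
step 0: y = z − H·x̄ = [-22, -30]
step 0: S = H·P̄·Hᵀ + R = [101 168; 168 336]
step 0: K = P̄·Hᵀ·S⁻¹ = [-15/17 573/952; -31/34 545/1904]
step 0: x' = x̄ + K·y = [-307/476, 449/952]
step 0: P' = (I − K·H)·P̄ = [993/476 1413/952; 1413/952 2281/1904]
step 1: x̄ = F·x = [-1063/476, -199/136]
step 1: P̄ = F·P·Fᵀ + Q = [2505/476 569/136; 569/136 8943/272]
step 1: y = z − H·x̄ = [311/238, 5055/952]
step 1: S = H·P̄·Hᵀ + R = [14404/119 83493/476; 83493/476 515913/1904]
step 1: K = P̄·Hᵀ·S⁻¹ = [-894260/1288879 594286/1288879; -1005584/1288879 241481/1288879]
step 1: x' = x̄ + K·y = [-891282/1288879, -1917719/1288879]
step 1: P' = (I − K·H)·P̄ = [2082832/1288879 1488546/1288879; 1488546/1288879 1247065/1288879]
step 2: x̄ = F·x = [2052874/1288879, -4591565/1288879]
step 2: P̄ = F·P·Fᵀ + Q = [6566736/1288879 4048678/1288879; 4048678/1288879 34079345/1288879]
step 2: y = z − H·x̄ = [-15102641/1288879, -18644438/1288879]
step 2: S = H·P̄·Hᵀ + R = [127978283/1288879 187738176/1288879; 187738176/1288879 296805162/1288879]
step 2: K = P̄·Hᵀ·S⁻¹ = [-242135836/354182755 162172713/354182755; -273425532/354182755 130883017/708365510]
step 2: x' = x̄ + K·y = [1055462988/354182755, 995496366/354182755]
step 2: P' = (I − K·H)·P̄ = [566481262/354182755 404308549/354182755; 404308549/354182755 677734081/708365510]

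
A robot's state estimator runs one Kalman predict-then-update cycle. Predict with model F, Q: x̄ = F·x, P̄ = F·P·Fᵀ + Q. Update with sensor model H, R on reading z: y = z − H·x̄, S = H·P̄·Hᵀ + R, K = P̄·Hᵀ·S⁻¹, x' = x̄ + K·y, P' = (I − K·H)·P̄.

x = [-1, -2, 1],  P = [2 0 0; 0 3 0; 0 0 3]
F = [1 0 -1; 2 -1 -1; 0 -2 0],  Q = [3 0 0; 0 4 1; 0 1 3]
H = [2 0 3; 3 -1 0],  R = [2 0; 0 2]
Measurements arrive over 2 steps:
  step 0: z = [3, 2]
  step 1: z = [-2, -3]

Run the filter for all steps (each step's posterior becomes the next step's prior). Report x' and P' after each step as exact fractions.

step 0: x̄ = F·x = [-2, -1, 4]
step 0: P̄ = F·P·Fᵀ + Q = [8 7 0; 7 18 7; 0 7 15]
step 0: y = z − H·x̄ = [-5, 7]
step 0: S = H·P̄·Hᵀ + R = [169 13; 13 50]
step 0: K = P̄·Hᵀ·S⁻¹ = [579/8281 205/637; 1711/8281 4/637; 2341/8281 -136/637]
step 0: x' = x̄ + K·y = [-802/8281, -16472/8281, 9043/8281]
step 0: P' = (I − K·H)·P̄ = [11679/8281 29707/8281 -7400/8281; 29707/8281 89017/8281 -18664/8281; -7400/8281 -18664/8281 6494/8281]
step 1: x̄ = F·x = [-9845/8281, 5825/8281, 32944/8281]
step 1: P̄ = F·P·Fᵀ + Q = [57816/8281 3681/8281 -96742/8281; 3681/8281 48795/8281 30159/8281; -96742/8281 30159/8281 380911/8281]
step 1: y = z − H·x̄ = [-13672/1183, 809/637]
step 1: S = H·P̄·Hᵀ + R = [51329/169 -6831/91; -6831/91 3335/49]
step 1: K = P̄·Hᵀ·S⁻¹ = [37419/5413898 5493699/17788522; 166311/5413898 -588819/17788522; 881675/2706949 -1860834/8894261]
step 1: x' = x̄ + K·y = [-5744423/6553666, 2007743/6553666, -169322/3276833]
step 1: P' = (I − K·H)·P̄ = [99136431/124519654 220497507/124519654 -32758598/62259827; 220497507/124519654 669735987/124519654 -72224118/62259827; -32758598/62259827 -72224118/62259827 35358082/62259827]

step 0: x' = [-802/8281, -16472/8281, 9043/8281], P' = [11679/8281 29707/8281 -7400/8281; 29707/8281 89017/8281 -18664/8281; -7400/8281 -18664/8281 6494/8281]
step 1: x' = [-5744423/6553666, 2007743/6553666, -169322/3276833], P' = [99136431/124519654 220497507/124519654 -32758598/62259827; 220497507/124519654 669735987/124519654 -72224118/62259827; -32758598/62259827 -72224118/62259827 35358082/62259827]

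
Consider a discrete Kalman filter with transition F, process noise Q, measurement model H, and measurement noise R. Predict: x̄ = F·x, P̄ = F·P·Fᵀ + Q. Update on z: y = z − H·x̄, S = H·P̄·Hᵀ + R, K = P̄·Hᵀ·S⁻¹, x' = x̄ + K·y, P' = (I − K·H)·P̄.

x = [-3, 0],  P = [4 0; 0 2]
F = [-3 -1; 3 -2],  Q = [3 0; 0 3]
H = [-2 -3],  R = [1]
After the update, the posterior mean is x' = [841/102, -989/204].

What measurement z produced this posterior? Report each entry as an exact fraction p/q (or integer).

x̄ = F·x = [9, -9]
P̄ = F·P·Fᵀ + Q = [41 -32; -32 47]
S = H·P̄·Hᵀ + R = [204]
K = P̄·Hᵀ·S⁻¹ = [7/102; -77/204]
x' − x̄ = [-77/102, 847/204] = K·y
y = (KᵀK)⁻¹·Kᵀ·(x' − x̄) = [-11]
z = y + H·x̄ = [-11] + [9] = [-2]

z = [-2]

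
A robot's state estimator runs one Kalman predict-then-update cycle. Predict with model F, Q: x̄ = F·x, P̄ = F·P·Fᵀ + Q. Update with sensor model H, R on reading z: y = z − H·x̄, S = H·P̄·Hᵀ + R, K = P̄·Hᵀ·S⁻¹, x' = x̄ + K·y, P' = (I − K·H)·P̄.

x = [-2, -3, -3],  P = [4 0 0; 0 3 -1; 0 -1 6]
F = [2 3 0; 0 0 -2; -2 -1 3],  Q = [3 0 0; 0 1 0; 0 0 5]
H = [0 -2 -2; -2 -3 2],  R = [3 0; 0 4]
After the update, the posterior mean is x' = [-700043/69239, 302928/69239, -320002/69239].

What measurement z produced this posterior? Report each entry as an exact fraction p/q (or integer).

x̄ = F·x = [-13, 6, -2]
P̄ = F·P·Fᵀ + Q = [46 6 -34; 6 25 -38; -34 -38 84]
S = H·P̄·Hᵀ + R = [135 -374; -374 1549]
K = P̄·Hᵀ·S⁻¹ = [20172/69239 -3086/69239; -20688/69239 -12281/69239; -11608/69239 12842/69239]
x' − x̄ = [200064/69239, -112506/69239, -181524/69239] = K·y
y = (KᵀK)⁻¹·Kᵀ·(x' − x̄) = [9, -6]
z = y + H·x̄ = [9, -6] + [-8, 4] = [1, -2]

z = [1, -2]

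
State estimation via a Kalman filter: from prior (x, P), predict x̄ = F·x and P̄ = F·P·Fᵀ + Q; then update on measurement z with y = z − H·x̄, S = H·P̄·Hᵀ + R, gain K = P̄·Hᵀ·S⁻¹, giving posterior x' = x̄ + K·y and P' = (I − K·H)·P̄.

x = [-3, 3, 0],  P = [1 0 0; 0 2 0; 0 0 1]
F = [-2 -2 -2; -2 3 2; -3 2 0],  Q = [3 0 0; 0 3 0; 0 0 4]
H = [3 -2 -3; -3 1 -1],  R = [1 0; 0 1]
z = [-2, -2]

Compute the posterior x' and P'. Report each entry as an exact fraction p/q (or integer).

x̄ = F·x = [0, 15, 15]
P̄ = F·P·Fᵀ + Q = [19 -12 -2; -12 29 18; -2 18 21]
y = z − H·x̄ = [73, -2]
S = H·P̄·Hᵀ + R = [873 -304; -304 246]
K = P̄·Hᵀ·S⁻¹ = [47/5561 -2913/11122; -11060/61171 -3961/122342; -12459/61171 -29301/122342]
x' = x̄ + K·y = [6344/5561, 114146/61171, 37359/61171]
P' = (I − K·H)·P̄ = [7969/11122 17359/11122 -3635/11122; 17359/11122 460325/122342 -108561/122342; -3635/11122 -108561/122342 40695/122342]

x' = [6344/5561, 114146/61171, 37359/61171]
P' = [7969/11122 17359/11122 -3635/11122; 17359/11122 460325/122342 -108561/122342; -3635/11122 -108561/122342 40695/122342]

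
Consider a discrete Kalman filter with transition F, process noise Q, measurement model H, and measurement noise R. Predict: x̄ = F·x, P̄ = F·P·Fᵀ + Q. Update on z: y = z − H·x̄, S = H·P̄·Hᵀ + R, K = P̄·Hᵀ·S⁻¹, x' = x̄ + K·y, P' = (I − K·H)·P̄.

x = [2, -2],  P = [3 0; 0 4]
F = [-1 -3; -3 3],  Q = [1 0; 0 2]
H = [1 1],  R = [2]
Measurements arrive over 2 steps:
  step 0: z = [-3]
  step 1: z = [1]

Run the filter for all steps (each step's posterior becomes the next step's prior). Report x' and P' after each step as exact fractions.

step 0: x' = [277/53, -446/53], P' = [1951/53 -1925/53; -1925/53 2001/53]
step 1: x' = [296306/31481, -267147/31481], P' = [642918/31481 -673404/31481; -673404/31481 766640/31481]

step 0: x̄ = F·x = [4, -12]
step 0: P̄ = F·P·Fᵀ + Q = [40 -27; -27 65]
step 0: y = z − H·x̄ = [5]
step 0: S = H·P̄·Hᵀ + R = [53]
step 0: K = P̄·Hᵀ·S⁻¹ = [13/53; 38/53]
step 0: x' = x̄ + K·y = [277/53, -446/53]
step 0: P' = (I − K·H)·P̄ = [1951/53 -1925/53; -1925/53 2001/53]
step 1: x̄ = F·x = [1061/53, -2169/53]
step 1: P̄ = F·P·Fᵀ + Q = [8463/53 -23706/53; -23706/53 70324/53]
step 1: y = z − H·x̄ = [1161/53]
step 1: S = H·P̄·Hᵀ + R = [31481/53]
step 1: K = P̄·Hᵀ·S⁻¹ = [-15243/31481; 46618/31481]
step 1: x' = x̄ + K·y = [296306/31481, -267147/31481]
step 1: P' = (I − K·H)·P̄ = [642918/31481 -673404/31481; -673404/31481 766640/31481]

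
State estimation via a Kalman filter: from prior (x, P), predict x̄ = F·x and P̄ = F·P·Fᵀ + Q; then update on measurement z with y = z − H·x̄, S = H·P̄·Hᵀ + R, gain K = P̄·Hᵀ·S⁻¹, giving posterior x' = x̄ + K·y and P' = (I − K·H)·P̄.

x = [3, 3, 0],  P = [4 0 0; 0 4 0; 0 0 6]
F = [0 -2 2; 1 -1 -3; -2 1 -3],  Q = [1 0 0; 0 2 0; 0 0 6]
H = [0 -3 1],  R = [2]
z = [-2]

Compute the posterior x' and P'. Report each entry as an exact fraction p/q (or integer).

x̄ = F·x = [-6, 0, -3]
P̄ = F·P·Fᵀ + Q = [41 -28 -44; -28 64 42; -44 42 80]
y = z − H·x̄ = [1]
S = H·P̄·Hᵀ + R = [406]
K = P̄·Hᵀ·S⁻¹ = [20/203; -75/203; -23/203]
x' = x̄ + K·y = [-1198/203, -75/203, -632/203]
P' = (I − K·H)·P̄ = [7523/203 -2684/203 -8012/203; -2684/203 1742/203 5076/203; -8012/203 5076/203 15182/203]

x' = [-1198/203, -75/203, -632/203]
P' = [7523/203 -2684/203 -8012/203; -2684/203 1742/203 5076/203; -8012/203 5076/203 15182/203]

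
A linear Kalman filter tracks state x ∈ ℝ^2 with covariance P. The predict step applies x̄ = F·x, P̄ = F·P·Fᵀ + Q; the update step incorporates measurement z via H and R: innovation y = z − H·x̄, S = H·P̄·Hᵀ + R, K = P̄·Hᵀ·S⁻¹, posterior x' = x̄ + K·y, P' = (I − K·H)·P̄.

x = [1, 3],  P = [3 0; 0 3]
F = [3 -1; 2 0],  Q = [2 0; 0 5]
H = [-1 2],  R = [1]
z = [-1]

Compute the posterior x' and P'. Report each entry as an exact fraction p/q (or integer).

x' = [-20/29, -22/29]
P' = [912/29 458/29; 458/29 237/29]

x̄ = F·x = [0, 2]
P̄ = F·P·Fᵀ + Q = [32 18; 18 17]
y = z − H·x̄ = [-5]
S = H·P̄·Hᵀ + R = [29]
K = P̄·Hᵀ·S⁻¹ = [4/29; 16/29]
x' = x̄ + K·y = [-20/29, -22/29]
P' = (I − K·H)·P̄ = [912/29 458/29; 458/29 237/29]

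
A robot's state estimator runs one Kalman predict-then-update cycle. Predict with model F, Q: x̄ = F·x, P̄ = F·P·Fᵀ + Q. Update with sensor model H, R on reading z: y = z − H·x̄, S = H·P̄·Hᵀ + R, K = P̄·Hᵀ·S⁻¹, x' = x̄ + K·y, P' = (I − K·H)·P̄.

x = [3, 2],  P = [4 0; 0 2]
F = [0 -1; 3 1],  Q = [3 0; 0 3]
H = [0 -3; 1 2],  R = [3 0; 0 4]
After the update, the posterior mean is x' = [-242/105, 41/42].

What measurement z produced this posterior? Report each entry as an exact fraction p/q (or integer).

x̄ = F·x = [-2, 11]
P̄ = F·P·Fᵀ + Q = [5 -2; -2 41]
S = H·P̄·Hᵀ + R = [372 -240; -240 165]
K = P̄·Hᵀ·S⁻¹ = [41/126 151/315; -73/252 4/63]
x' − x̄ = [-32/105, -421/42] = K·y
y = (KᵀK)⁻¹·Kᵀ·(x' − x̄) = [30, -21]
z = y + H·x̄ = [30, -21] + [-33, 20] = [-3, -1]

z = [-3, -1]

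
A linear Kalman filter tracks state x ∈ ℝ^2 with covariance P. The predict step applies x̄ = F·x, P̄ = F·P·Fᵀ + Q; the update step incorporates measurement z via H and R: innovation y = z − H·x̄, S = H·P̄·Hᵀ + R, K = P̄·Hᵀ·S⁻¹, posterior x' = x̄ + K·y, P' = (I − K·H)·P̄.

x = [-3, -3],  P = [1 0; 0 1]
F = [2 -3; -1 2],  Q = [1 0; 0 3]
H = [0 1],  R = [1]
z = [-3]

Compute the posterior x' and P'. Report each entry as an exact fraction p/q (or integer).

x̄ = F·x = [3, -3]
P̄ = F·P·Fᵀ + Q = [14 -8; -8 8]
y = z − H·x̄ = [0]
S = H·P̄·Hᵀ + R = [9]
K = P̄·Hᵀ·S⁻¹ = [-8/9; 8/9]
x' = x̄ + K·y = [3, -3]
P' = (I − K·H)·P̄ = [62/9 -8/9; -8/9 8/9]

x' = [3, -3]
P' = [62/9 -8/9; -8/9 8/9]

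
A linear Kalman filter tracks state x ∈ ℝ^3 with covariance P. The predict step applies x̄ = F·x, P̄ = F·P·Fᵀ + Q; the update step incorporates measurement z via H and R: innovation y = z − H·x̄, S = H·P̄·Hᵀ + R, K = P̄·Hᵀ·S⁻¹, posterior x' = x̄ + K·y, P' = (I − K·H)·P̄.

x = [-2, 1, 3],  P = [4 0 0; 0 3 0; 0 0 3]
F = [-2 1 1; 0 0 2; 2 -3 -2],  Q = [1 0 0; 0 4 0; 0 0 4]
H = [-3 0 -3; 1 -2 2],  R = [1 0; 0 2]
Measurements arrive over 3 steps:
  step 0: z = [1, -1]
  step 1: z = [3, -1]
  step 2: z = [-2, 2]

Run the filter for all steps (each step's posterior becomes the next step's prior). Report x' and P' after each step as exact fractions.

step 0: x̄ = F·x = [8, 6, -13]
step 0: P̄ = F·P·Fᵀ + Q = [23 6 -31; 6 16 -12; -31 -12 59]
step 0: y = z − H·x̄ = [-14, 29]
step 0: S = H·P̄·Hᵀ + R = [181 -180; -180 273]
step 0: K = P̄·Hᵀ·S⁻¹ = [-876/5671 -1637/5671; -1362/5671 -5810/17013; -984/5671 1657/5671]
step 0: x' = x̄ + K·y = [10159/5671, -9208/17013, -11894/5671]
step 0: P' = (I − K·H)·P̄ = [67970/5671 -32056/5671 -67678/5671; -32056/5671 55256/17013 32510/5671; -67678/5671 32510/5671 68006/5671]
step 1: x̄ = F·x = [-105844/17013, -23788/5671, 53314/5671]
step 1: P̄ = F·P·Fᵀ + Q = [2483795/17013 471744/5671 -1288214/5671; 471744/5671 294708/5671 -737796/5671; -1288214/5671 -737796/5671 2048572/5671]
step 1: y = z − H·x̄ = [71111/5671, -373781/17013]
step 1: S = H·P̄·Hᵀ + R = [2706352/5671 -4777613/5671; -4777613/5671 27224789/17013]
step 1: K = P̄·Hᵀ·S⁻¹ = [-174662286/917493251 -364118113/917493251; -195092172/917493251 -263790900/917493251; -122093868/917493251 368895726/917493251]
step 1: x' = x̄ + K·y = [101572167/917493251, -499356980/917493251, -1010236816/917493251]
step 1: P' = (I − K·H)·P̄ = [3633107814/917493251 -1394215032/917493251 -3574887052/917493251; -1394215032/917493251 1025929140/917493251 1459245756/917493251; -3574887052/917493251 1459245756/917493251 3615585008/917493251]
step 2: x̄ = F·x = [-1712738130/917493251, -2020473632/917493251, 3721688906/917493251]
step 2: P̄ = F·P·Fᵀ + Q = [42886338503/917493251 24449209736/917493251 -64740660040/917493251; 24449209736/917493251 18132313036/917493251 -37517362776/917493251; -64740660040/917493251 -37517362776/917493251 104738732424/917493251]
step 2: y = z − H·x̄ = [4191865826/917493251, -7936600444/917493251]
step 2: S = H·P̄·Hᵀ + R = [164211250874/917493251 -252834387933/917493251; -252834387933/917493251 479584929949/917493251]
step 2: K = P̄·Hᵀ·S⁻¹ = [-3067468158378/16161441525187 -6183117790513/16161441525187; -491531009232/2308777360741 -677238926736/2308777360741; -2159817373368/16161441525187 6267395919824/16161441525187]
step 2: x' = x̄ + K·y = [9301652421734/16161441525187, -1471706796160/2308777360741, 1473989863098/16161441525187]
step 2: P' = (I − K·H)·P̄ = [61521651166382/16161441525187 -3365031200936/2308777360741 -60499161780256/16161441525187; -3365031200936/2308777360741 2523598196948/2308777360741 3528874870680/2308777360741; -60499161780256/16161441525187 3528874870680/2308777360741 61219100904712/16161441525187]

step 0: x' = [10159/5671, -9208/17013, -11894/5671], P' = [67970/5671 -32056/5671 -67678/5671; -32056/5671 55256/17013 32510/5671; -67678/5671 32510/5671 68006/5671]
step 1: x' = [101572167/917493251, -499356980/917493251, -1010236816/917493251], P' = [3633107814/917493251 -1394215032/917493251 -3574887052/917493251; -1394215032/917493251 1025929140/917493251 1459245756/917493251; -3574887052/917493251 1459245756/917493251 3615585008/917493251]
step 2: x' = [9301652421734/16161441525187, -1471706796160/2308777360741, 1473989863098/16161441525187], P' = [61521651166382/16161441525187 -3365031200936/2308777360741 -60499161780256/16161441525187; -3365031200936/2308777360741 2523598196948/2308777360741 3528874870680/2308777360741; -60499161780256/16161441525187 3528874870680/2308777360741 61219100904712/16161441525187]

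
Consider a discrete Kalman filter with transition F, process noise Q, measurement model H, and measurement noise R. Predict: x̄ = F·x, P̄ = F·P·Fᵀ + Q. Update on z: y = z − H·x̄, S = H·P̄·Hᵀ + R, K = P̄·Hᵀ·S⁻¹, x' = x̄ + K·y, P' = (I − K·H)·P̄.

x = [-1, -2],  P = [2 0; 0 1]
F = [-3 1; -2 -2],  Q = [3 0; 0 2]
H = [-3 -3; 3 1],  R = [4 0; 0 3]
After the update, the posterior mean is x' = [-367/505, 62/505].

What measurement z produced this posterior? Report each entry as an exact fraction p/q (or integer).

x̄ = F·x = [1, 6]
P̄ = F·P·Fᵀ + Q = [22 10; 10 14]
S = H·P̄·Hᵀ + R = [508 -360; -360 275]
K = P̄·Hᵀ·S⁻¹ = [48/505 1012/2525; -198/505 -892/2525]
x' − x̄ = [-872/505, -2968/505] = K·y
y = (KᵀK)⁻¹·Kᵀ·(x' − x̄) = [24, -10]
z = y + H·x̄ = [24, -10] + [-21, 9] = [3, -1]

z = [3, -1]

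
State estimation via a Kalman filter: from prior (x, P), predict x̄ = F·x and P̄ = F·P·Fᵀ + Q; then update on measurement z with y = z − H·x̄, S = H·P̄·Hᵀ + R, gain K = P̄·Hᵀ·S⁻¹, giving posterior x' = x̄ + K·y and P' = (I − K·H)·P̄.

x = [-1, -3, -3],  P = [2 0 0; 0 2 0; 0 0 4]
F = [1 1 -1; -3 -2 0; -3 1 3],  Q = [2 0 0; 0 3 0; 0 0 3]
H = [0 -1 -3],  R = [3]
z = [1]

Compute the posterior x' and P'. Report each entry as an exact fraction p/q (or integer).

x̄ = F·x = [-1, 9, -9]
P̄ = F·P·Fᵀ + Q = [10 -10 -16; -10 29 14; -16 14 59]
y = z − H·x̄ = [-17]
S = H·P̄·Hᵀ + R = [647]
K = P̄·Hᵀ·S⁻¹ = [58/647; -71/647; -191/647]
x' = x̄ + K·y = [-1633/647, 7030/647, -2576/647]
P' = (I − K·H)·P̄ = [3106/647 -2352/647 726/647; -2352/647 13722/647 -4503/647; 726/647 -4503/647 1692/647]

x' = [-1633/647, 7030/647, -2576/647]
P' = [3106/647 -2352/647 726/647; -2352/647 13722/647 -4503/647; 726/647 -4503/647 1692/647]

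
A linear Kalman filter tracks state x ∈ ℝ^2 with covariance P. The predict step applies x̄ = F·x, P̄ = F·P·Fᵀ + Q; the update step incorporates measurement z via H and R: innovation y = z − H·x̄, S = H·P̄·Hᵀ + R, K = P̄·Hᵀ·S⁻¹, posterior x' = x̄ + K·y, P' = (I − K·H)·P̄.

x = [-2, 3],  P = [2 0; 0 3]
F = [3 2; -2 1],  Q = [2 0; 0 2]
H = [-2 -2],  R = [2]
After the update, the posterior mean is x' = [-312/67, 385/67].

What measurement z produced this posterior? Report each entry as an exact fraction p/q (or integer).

x̄ = F·x = [0, 7]
P̄ = F·P·Fᵀ + Q = [32 -6; -6 13]
S = H·P̄·Hᵀ + R = [134]
K = P̄·Hᵀ·S⁻¹ = [-26/67; -7/67]
x' − x̄ = [-312/67, -84/67] = K·y
y = (KᵀK)⁻¹·Kᵀ·(x' − x̄) = [12]
z = y + H·x̄ = [12] + [-14] = [-2]

z = [-2]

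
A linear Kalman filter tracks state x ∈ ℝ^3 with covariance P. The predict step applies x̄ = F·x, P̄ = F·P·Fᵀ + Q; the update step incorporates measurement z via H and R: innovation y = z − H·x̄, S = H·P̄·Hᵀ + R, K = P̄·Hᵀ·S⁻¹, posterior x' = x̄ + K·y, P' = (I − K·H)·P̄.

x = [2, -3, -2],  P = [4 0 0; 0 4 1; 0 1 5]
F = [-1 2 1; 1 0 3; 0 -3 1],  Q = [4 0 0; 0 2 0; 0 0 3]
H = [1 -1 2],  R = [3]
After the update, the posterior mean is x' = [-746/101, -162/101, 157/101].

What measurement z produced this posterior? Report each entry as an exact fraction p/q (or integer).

x̄ = F·x = [-10, -4, 7]
P̄ = F·P·Fᵀ + Q = [33 17 -20; 17 51 6; -20 6 38]
S = H·P̄·Hᵀ + R = [101]
K = P̄·Hᵀ·S⁻¹ = [-24/101; -22/101; 50/101]
x' − x̄ = [264/101, 242/101, -550/101] = K·y
y = (KᵀK)⁻¹·Kᵀ·(x' − x̄) = [-11]
z = y + H·x̄ = [-11] + [8] = [-3]

z = [-3]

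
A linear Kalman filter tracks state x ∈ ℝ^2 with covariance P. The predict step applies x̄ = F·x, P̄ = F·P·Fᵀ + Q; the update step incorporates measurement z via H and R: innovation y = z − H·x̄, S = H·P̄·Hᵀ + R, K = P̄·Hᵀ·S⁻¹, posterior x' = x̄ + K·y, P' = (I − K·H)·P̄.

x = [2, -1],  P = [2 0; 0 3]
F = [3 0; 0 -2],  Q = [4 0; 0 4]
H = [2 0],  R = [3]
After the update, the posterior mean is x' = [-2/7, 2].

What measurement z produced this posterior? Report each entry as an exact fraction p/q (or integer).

z = [-1]

x̄ = F·x = [6, 2]
P̄ = F·P·Fᵀ + Q = [22 0; 0 16]
S = H·P̄·Hᵀ + R = [91]
K = P̄·Hᵀ·S⁻¹ = [44/91; 0]
x' − x̄ = [-44/7, 0] = K·y
y = (KᵀK)⁻¹·Kᵀ·(x' − x̄) = [-13]
z = y + H·x̄ = [-13] + [12] = [-1]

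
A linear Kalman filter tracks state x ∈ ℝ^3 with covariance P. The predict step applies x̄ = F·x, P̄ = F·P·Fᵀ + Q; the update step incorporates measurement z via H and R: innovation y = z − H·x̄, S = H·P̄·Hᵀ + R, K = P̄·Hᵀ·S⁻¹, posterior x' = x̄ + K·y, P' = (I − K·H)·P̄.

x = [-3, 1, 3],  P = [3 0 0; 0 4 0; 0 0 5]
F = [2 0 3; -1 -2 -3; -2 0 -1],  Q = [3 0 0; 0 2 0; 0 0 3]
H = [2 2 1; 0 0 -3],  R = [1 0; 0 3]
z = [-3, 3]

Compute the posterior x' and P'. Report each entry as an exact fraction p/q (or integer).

x' = [5123/609, -17320/1827, -5077/5481]
P' = [4896/203 -4849/203 -271/609; -4849/203 14606/609 515/1827; -271/609 515/1827 1796/5481]

x̄ = F·x = [3, -8, 3]
P̄ = F·P·Fᵀ + Q = [60 -51 -27; -51 66 21; -27 21 20]
y = z − H·x̄ = [4, 12]
S = H·P̄·Hᵀ + R = [93 -24; -24 183]
K = P̄·Hᵀ·S⁻¹ = [11/609 271/609; 869/1827 -515/1827; 8/5481 -1796/5481]
x' = x̄ + K·y = [5123/609, -17320/1827, -5077/5481]
P' = (I − K·H)·P̄ = [4896/203 -4849/203 -271/609; -4849/203 14606/609 515/1827; -271/609 515/1827 1796/5481]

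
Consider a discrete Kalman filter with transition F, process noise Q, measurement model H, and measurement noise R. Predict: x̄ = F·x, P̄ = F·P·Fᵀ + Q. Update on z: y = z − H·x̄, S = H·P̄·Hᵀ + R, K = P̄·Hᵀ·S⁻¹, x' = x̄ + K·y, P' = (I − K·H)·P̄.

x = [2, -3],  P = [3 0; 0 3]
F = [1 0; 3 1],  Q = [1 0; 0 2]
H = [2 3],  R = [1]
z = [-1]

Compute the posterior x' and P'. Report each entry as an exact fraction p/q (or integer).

x' = [48/59, -51/59]
P' = [61/59 -39/59; -39/59 220/413]

x̄ = F·x = [2, 3]
P̄ = F·P·Fᵀ + Q = [4 9; 9 32]
y = z − H·x̄ = [-14]
S = H·P̄·Hᵀ + R = [413]
K = P̄·Hᵀ·S⁻¹ = [5/59; 114/413]
x' = x̄ + K·y = [48/59, -51/59]
P' = (I − K·H)·P̄ = [61/59 -39/59; -39/59 220/413]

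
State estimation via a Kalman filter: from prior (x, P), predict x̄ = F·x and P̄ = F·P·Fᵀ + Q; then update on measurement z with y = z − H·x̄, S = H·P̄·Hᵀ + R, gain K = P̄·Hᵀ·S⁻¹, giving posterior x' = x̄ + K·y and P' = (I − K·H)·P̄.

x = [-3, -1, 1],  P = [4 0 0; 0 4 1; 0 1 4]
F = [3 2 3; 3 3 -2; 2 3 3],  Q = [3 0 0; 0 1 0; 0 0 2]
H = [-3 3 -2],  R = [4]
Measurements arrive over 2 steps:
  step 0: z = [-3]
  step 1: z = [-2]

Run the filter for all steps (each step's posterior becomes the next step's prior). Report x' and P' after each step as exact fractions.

step 0: x̄ = F·x = [-8, -14, -6]
step 0: P̄ = F·P·Fᵀ + Q = [103 41 99; 41 77 39; 99 39 108]
step 0: y = z − H·x̄ = [3]
step 0: S = H·P̄·Hᵀ + R = [2038]
step 0: K = P̄·Hᵀ·S⁻¹ = [-192/1019; 15/1019; -198/1019]
step 0: x' = x̄ + K·y = [-8728/1019, -14221/1019, -6708/1019]
step 0: P' = (I − K·H)·P̄ = [31229/1019 47539/1019 24849/1019; 47539/1019 78013/1019 45681/1019; 24849/1019 45681/1019 31644/1019]
step 1: x̄ = F·x = [-74750/1019, -55431/1019, -80243/1019]
step 1: P̄ = F·P·Fᵀ + Q = [2446888/1019 1575312/1019 2616205/1019; 1575312/1019 1120115/1019 1674000/1019; 2616205/1019 1674000/1019 2804781/1019]
step 1: y = z − H·x̄ = [-220481/1019]
step 1: S = H·P̄·Hᵀ + R = [26277071/1019]
step 1: K = P̄·Hᵀ·S⁻¹ = [-7847138/26277071; -4713591/26277071; -8436177/26277071]
step 1: x' = x̄ + K·y = [-229701888/26277071, -409526070/26277071, -243900164/26277071]
step 1: P' = (I − K·H)·P̄ = [2668768316/26277071 4324225926/26277071 2498880691/26277071; 4324225926/26277071 7080864836/26277071 4144385547/26277071; 2498880691/26277071 4144385547/26277071 2485129638/26277071]

step 0: x' = [-8728/1019, -14221/1019, -6708/1019], P' = [31229/1019 47539/1019 24849/1019; 47539/1019 78013/1019 45681/1019; 24849/1019 45681/1019 31644/1019]
step 1: x' = [-229701888/26277071, -409526070/26277071, -243900164/26277071], P' = [2668768316/26277071 4324225926/26277071 2498880691/26277071; 4324225926/26277071 7080864836/26277071 4144385547/26277071; 2498880691/26277071 4144385547/26277071 2485129638/26277071]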